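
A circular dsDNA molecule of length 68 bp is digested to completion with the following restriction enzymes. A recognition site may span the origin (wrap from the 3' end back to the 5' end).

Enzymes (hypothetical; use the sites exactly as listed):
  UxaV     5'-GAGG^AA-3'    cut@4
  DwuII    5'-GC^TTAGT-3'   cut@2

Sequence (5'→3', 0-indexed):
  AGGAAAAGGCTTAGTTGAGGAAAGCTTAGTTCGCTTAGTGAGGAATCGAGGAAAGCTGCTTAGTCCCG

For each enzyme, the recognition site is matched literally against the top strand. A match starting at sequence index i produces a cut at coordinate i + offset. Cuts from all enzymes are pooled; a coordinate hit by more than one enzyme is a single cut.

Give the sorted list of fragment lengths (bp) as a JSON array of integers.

[5,7,8,8,9,9,10,12]

Site scan:
  UxaV GAGGAA/4: at [16, 39, 47, 67] ⇒ [3, 20, 43, 51]
  DwuII GCTTAGT/2: at [8, 23, 32, 57] ⇒ [10, 25, 34, 59]

Pooled cuts: [3, 10, 20, 25, 34, 43, 51, 59]

Fragment lengths:
  3→10: 7 bp
  10→20: 10 bp
  20→25: 5 bp
  25→34: 9 bp
  34→43: 9 bp
  43→51: 8 bp
  51→59: 8 bp
  59→3 (wrap): 68-59+3 = 12 bp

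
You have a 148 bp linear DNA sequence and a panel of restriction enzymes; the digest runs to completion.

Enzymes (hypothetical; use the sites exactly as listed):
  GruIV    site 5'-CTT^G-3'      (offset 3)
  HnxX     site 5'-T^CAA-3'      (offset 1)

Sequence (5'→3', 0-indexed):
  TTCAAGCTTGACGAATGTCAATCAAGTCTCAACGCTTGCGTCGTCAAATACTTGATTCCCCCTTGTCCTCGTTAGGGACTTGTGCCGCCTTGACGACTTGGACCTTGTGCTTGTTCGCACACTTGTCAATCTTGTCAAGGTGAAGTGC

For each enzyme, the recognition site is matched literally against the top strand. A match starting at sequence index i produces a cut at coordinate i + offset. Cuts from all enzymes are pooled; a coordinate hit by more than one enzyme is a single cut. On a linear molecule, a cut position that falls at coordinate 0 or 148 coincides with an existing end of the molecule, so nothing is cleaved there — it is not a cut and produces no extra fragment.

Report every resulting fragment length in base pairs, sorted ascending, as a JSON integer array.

[2,2,2,4,6,7,7,7,7,7,8,8,9,9,10,11,12,13,17]

Site scan:
  GruIV CTTG/3: at [6, 34, 50, 61, 78, 88, 96, 103, 109, 121, 130] ⇒ [9, 37, 53, 64, 81, 91, 99, 106, 112, 124, 133]
  HnxX TCAA/1: at [1, 17, 21, 28, 43, 125, 134] ⇒ [2, 18, 22, 29, 44, 126, 135]

All cut coordinates (distinct, sorted): [2, 9, 18, 22, 29, 37, 44, 53, 64, 81, 91, 99, 106, 112, 124, 126, 133, 135]

Fragments:
  [0,2): 2 bp
  [2,9): 7 bp
  [9,18): 9 bp
  [18,22): 4 bp
  [22,29): 7 bp
  [29,37): 8 bp
  [37,44): 7 bp
  [44,53): 9 bp
  [53,64): 11 bp
  [64,81): 17 bp
  [81,91): 10 bp
  [91,99): 8 bp
  [99,106): 7 bp
  [106,112): 6 bp
  [112,124): 12 bp
  [124,126): 2 bp
  [126,133): 7 bp
  [133,135): 2 bp
  [135,148): 13 bp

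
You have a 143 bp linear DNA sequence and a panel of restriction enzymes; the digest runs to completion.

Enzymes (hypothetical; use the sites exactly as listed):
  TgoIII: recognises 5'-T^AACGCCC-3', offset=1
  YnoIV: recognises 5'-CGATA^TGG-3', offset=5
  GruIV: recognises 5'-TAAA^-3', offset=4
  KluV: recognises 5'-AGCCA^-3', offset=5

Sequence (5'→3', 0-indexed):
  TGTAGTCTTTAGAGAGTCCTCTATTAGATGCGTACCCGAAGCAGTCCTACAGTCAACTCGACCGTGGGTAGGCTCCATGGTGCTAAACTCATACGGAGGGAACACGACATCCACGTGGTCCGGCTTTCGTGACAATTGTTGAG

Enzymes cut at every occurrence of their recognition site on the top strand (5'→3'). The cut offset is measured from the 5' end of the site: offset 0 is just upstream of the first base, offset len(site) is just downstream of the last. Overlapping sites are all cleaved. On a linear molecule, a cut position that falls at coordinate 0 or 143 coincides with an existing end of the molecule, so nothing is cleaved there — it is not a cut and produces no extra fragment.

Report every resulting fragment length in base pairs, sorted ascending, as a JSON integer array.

[56,87]

Per-enzyme occurrences:
  TgoIII (TAACGCCC, off=1): no sites
  YnoIV (CGATATGG, off=5): no sites
  GruIV TAAA/4: at [83] ⇒ [87]
  KluV (AGCCA, off=5): no sites

All cut coordinates (distinct, sorted): [87]

Fragments:
  [0,87): 87 bp
  [87,143): 56 bp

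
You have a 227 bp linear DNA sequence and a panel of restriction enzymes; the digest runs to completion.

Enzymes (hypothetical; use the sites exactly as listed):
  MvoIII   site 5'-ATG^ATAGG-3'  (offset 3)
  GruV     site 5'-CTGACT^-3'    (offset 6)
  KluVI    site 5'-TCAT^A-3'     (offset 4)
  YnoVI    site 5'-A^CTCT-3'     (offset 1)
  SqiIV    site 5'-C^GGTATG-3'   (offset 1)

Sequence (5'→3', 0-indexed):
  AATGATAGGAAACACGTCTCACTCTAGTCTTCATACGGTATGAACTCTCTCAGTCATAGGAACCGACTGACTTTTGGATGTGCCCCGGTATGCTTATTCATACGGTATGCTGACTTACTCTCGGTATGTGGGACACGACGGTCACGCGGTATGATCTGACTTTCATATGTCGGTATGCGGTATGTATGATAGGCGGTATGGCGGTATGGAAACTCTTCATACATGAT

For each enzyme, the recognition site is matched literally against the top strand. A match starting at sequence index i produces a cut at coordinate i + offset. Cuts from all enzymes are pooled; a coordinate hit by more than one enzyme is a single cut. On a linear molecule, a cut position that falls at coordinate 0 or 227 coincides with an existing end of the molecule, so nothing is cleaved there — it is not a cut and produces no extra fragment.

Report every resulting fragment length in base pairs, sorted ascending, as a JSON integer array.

[2,2,2,4,5,5,5,6,7,7,8,8,8,10,10,12,13,13,14,14,15,15,17,25]

Scan for sites:
  MvoIII ATGATAGG/3: at [1, 185] ⇒ [4, 188]
  GruV CTGACT/6: at [66, 109, 155] ⇒ [72, 115, 161]
  KluVI TCATA/4: at [30, 53, 97, 162, 216] ⇒ [34, 57, 101, 166, 220]
  YnoVI ACTCT/1: at [20, 43, 116, 211] ⇒ [21, 44, 117, 212]
  SqiIV CGGTATG/1: at [35, 85, 102, 121, 146, 170, 177, 193, 201] ⇒ [36, 86, 103, 122, 147, 171, 178, 194, 202]

All cut coordinates (distinct, sorted): [4, 21, 34, 36, 44, 57, 72, 86, 101, 103, 115, 117, 122, 147, 161, 166, 171, 178, 188, 194, 202, 212, 220]

Fragments:
  [0,4): 4 bp
  [4,21): 17 bp
  [21,34): 13 bp
  [34,36): 2 bp
  [36,44): 8 bp
  [44,57): 13 bp
  [57,72): 15 bp
  [72,86): 14 bp
  [86,101): 15 bp
  [101,103): 2 bp
  [103,115): 12 bp
  [115,117): 2 bp
  [117,122): 5 bp
  [122,147): 25 bp
  [147,161): 14 bp
  [161,166): 5 bp
  [166,171): 5 bp
  [171,178): 7 bp
  [178,188): 10 bp
  [188,194): 6 bp
  [194,202): 8 bp
  [202,212): 10 bp
  [212,220): 8 bp
  [220,227): 7 bp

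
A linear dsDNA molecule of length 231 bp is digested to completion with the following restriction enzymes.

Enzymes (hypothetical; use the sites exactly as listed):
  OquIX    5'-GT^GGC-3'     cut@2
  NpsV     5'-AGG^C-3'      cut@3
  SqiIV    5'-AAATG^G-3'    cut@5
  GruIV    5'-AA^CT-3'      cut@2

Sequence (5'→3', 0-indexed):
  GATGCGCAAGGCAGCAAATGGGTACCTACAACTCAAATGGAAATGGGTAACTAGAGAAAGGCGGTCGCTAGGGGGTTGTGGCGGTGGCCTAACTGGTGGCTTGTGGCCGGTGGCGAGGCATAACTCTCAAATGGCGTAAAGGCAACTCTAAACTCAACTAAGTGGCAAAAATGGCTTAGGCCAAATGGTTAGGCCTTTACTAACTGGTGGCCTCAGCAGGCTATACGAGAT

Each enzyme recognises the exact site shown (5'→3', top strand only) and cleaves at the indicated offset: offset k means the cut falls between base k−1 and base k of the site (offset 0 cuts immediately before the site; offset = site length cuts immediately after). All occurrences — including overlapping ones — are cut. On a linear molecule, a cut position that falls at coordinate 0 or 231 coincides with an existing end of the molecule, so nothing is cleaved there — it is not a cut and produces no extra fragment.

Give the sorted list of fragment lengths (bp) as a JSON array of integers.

Site scan:
  OquIX (GTGGC, off=2): starts [77, 83, 95, 102, 109, 161, 206] → cuts [79, 85, 97, 104, 111, 163, 208]
  NpsV (AGGC, off=3): starts [8, 58, 115, 139, 177, 190, 217] → cuts [11, 61, 118, 142, 180, 193, 220]
  SqiIV (AAATGG, off=5): starts [15, 34, 40, 128, 168, 182] → cuts [20, 39, 45, 133, 173, 187]
  GruIV (AACT, off=2): starts [29, 48, 90, 121, 143, 150, 155, 201] → cuts [31, 50, 92, 123, 145, 152, 157, 203]

Pooled cuts: [11, 20, 31, 39, 45, 50, 61, 79, 85, 92, 97, 104, 111, 118, 123, 133, 142, 145, 152, 157, 163, 173, 180, 187, 193, 203, 208, 220]

Fragments:
  [0,11): 11 bp
  [11,20): 9 bp
  [20,31): 11 bp
  [31,39): 8 bp
  [39,45): 6 bp
  [45,50): 5 bp
  [50,61): 11 bp
  [61,79): 18 bp
  [79,85): 6 bp
  [85,92): 7 bp
  [92,97): 5 bp
  [97,104): 7 bp
  [104,111): 7 bp
  [111,118): 7 bp
  [118,123): 5 bp
  [123,133): 10 bp
  [133,142): 9 bp
  [142,145): 3 bp
  [145,152): 7 bp
  [152,157): 5 bp
  [157,163): 6 bp
  [163,173): 10 bp
  [173,180): 7 bp
  [180,187): 7 bp
  [187,193): 6 bp
  [193,203): 10 bp
  [203,208): 5 bp
  [208,220): 12 bp
  [220,231): 11 bp

[3,5,5,5,5,5,6,6,6,6,7,7,7,7,7,7,7,8,9,9,10,10,10,11,11,11,11,12,18]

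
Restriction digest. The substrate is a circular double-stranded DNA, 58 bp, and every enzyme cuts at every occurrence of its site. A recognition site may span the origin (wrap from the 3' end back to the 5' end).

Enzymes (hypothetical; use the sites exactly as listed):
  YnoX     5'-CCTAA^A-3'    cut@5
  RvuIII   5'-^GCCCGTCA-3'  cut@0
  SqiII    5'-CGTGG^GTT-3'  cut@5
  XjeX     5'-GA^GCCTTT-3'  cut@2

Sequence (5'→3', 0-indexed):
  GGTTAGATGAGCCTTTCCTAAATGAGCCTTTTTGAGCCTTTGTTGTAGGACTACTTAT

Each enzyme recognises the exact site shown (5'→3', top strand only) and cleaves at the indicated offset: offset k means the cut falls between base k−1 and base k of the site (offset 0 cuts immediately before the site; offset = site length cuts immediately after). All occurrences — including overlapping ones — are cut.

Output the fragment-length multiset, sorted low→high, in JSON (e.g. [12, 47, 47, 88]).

Per-enzyme occurrences:
  YnoX CCTAAA/5: at [16] ⇒ [21]
  RvuIII (GCCCGTCA, off=0): no sites
  SqiII (CGTGGGTT, off=5): no sites
  XjeX GAGCCTTT/2: at [8, 23, 33] ⇒ [10, 25, 35]

Pooled cuts: [10, 21, 25, 35]

Fragments:
  10→21: 11 bp
  21→25: 4 bp
  25→35: 10 bp
  35→10 (wrap): 58-35+10 = 33 bp

[4,10,11,33]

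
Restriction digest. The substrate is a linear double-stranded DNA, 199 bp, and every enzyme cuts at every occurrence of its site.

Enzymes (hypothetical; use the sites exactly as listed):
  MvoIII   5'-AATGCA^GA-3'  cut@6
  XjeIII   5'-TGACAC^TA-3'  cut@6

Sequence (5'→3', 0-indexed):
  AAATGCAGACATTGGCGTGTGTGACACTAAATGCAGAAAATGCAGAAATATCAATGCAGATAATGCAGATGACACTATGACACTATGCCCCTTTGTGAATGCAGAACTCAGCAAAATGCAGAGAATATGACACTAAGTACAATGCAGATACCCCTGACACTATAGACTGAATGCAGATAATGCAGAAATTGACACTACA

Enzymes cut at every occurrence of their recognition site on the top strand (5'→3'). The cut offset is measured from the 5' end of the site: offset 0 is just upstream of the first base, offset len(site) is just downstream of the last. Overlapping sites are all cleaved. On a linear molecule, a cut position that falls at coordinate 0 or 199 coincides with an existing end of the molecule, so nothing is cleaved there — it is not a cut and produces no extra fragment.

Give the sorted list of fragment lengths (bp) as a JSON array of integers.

Scan for sites:
  MvoIII AATGCAGA/6: at [1, 29, 38, 52, 61, 97, 114, 140, 169, 178] ⇒ [7, 35, 44, 58, 67, 103, 120, 146, 175, 184]
  XjeIII TGACACTA/6: at [21, 69, 77, 127, 154, 189] ⇒ [27, 75, 83, 133, 160, 195]

Pooled cuts: [7, 27, 35, 44, 58, 67, 75, 83, 103, 120, 133, 146, 160, 175, 184, 195]

Fragment lengths:
  [0,7): 7 bp
  [7,27): 20 bp
  [27,35): 8 bp
  [35,44): 9 bp
  [44,58): 14 bp
  [58,67): 9 bp
  [67,75): 8 bp
  [75,83): 8 bp
  [83,103): 20 bp
  [103,120): 17 bp
  [120,133): 13 bp
  [133,146): 13 bp
  [146,160): 14 bp
  [160,175): 15 bp
  [175,184): 9 bp
  [184,195): 11 bp
  [195,199): 4 bp

[4,7,8,8,8,9,9,9,11,13,13,14,14,15,17,20,20]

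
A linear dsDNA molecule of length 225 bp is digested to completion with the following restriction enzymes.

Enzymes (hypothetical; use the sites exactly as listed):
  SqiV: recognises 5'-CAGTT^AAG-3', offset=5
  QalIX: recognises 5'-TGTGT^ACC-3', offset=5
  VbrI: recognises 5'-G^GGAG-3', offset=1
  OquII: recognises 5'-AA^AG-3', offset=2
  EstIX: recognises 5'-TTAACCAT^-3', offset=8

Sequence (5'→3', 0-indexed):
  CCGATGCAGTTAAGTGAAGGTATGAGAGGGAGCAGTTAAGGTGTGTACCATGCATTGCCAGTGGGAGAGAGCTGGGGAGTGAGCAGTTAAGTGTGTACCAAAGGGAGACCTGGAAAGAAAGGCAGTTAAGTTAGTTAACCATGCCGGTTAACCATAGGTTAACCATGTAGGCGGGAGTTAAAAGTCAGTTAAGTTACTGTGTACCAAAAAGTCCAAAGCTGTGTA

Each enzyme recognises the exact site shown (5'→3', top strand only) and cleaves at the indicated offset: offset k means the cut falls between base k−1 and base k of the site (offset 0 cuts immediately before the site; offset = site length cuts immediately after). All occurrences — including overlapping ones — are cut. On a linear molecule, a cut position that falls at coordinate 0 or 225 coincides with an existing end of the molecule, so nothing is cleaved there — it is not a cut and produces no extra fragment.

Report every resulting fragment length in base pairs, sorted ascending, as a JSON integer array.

[2,4,5,7,7,7,8,8,8,9,9,9,9,11,11,12,12,12,13,13,15,17,17]

Per-enzyme occurrences:
  SqiV (CAGTTAAG, off=5): starts [6, 32, 83, 122, 185] → cuts [11, 37, 88, 127, 190]
  QalIX (TGTGTACC, off=5): starts [41, 91, 197] → cuts [46, 96, 202]
  VbrI (GGGAG, off=1): starts [27, 62, 74, 102, 172] → cuts [28, 63, 75, 103, 173]
  OquII (AAAG, off=2): starts [99, 113, 117, 180, 207, 214] → cuts [101, 115, 119, 182, 209, 216]
  EstIX (TTAACCAT, off=8): starts [134, 147, 158] → cuts [142, 155, 166]

All cut coordinates (distinct, sorted): [11, 28, 37, 46, 63, 75, 88, 96, 101, 103, 115, 119, 127, 142, 155, 166, 173, 182, 190, 202, 209, 216]

Fragments:
  [0,11): 11 bp
  [11,28): 17 bp
  [28,37): 9 bp
  [37,46): 9 bp
  [46,63): 17 bp
  [63,75): 12 bp
  [75,88): 13 bp
  [88,96): 8 bp
  [96,101): 5 bp
  [101,103): 2 bp
  [103,115): 12 bp
  [115,119): 4 bp
  [119,127): 8 bp
  [127,142): 15 bp
  [142,155): 13 bp
  [155,166): 11 bp
  [166,173): 7 bp
  [173,182): 9 bp
  [182,190): 8 bp
  [190,202): 12 bp
  [202,209): 7 bp
  [209,216): 7 bp
  [216,225): 9 bp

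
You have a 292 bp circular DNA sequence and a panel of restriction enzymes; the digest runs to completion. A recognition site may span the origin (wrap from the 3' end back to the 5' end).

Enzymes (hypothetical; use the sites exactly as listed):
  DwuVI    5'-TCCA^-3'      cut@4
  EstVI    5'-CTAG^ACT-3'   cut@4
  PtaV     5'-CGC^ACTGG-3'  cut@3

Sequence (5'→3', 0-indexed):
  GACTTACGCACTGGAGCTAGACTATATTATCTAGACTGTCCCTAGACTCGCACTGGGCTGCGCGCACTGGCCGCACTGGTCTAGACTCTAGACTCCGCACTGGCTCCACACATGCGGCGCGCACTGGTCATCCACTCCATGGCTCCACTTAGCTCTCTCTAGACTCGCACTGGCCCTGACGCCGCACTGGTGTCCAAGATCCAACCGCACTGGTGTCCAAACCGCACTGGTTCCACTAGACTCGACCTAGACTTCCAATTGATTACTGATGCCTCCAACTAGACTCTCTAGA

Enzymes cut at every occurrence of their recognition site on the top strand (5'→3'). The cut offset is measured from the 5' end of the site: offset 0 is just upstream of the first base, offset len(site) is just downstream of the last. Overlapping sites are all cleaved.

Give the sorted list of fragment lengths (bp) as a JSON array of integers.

Site scan:
  DwuVI TCCA/4: at [104, 130, 135, 143, 192, 199, 215, 231, 253, 273] ⇒ [108, 134, 139, 147, 196, 203, 219, 235, 257, 277]
  EstVI CTAGACT/4: at [16, 30, 41, 80, 87, 158, 235, 246, 278] ⇒ [20, 34, 45, 84, 91, 162, 239, 250, 282]
  PtaV CGCACTGG/3: at [6, 48, 62, 71, 95, 119, 165, 182, 205, 222] ⇒ [9, 51, 65, 74, 98, 122, 168, 185, 208, 225]

Pooled cuts: [9, 20, 34, 45, 51, 65, 74, 84, 91, 98, 108, 122, 134, 139, 147, 162, 168, 185, 196, 203, 208, 219, 225, 235, 239, 250, 257, 277, 282]

Fragment lengths:
  9→20: 11 bp
  20→34: 14 bp
  34→45: 11 bp
  45→51: 6 bp
  51→65: 14 bp
  65→74: 9 bp
  74→84: 10 bp
  84→91: 7 bp
  91→98: 7 bp
  98→108: 10 bp
  108→122: 14 bp
  122→134: 12 bp
  134→139: 5 bp
  139→147: 8 bp
  147→162: 15 bp
  162→168: 6 bp
  168→185: 17 bp
  185→196: 11 bp
  196→203: 7 bp
  203→208: 5 bp
  208→219: 11 bp
  219→225: 6 bp
  225→235: 10 bp
  235→239: 4 bp
  239→250: 11 bp
  250→257: 7 bp
  257→277: 20 bp
  277→282: 5 bp
  282→9 (wrap): 292-282+9 = 19 bp

[4,5,5,5,6,6,6,7,7,7,7,8,9,10,10,10,11,11,11,11,11,12,14,14,14,15,17,19,20]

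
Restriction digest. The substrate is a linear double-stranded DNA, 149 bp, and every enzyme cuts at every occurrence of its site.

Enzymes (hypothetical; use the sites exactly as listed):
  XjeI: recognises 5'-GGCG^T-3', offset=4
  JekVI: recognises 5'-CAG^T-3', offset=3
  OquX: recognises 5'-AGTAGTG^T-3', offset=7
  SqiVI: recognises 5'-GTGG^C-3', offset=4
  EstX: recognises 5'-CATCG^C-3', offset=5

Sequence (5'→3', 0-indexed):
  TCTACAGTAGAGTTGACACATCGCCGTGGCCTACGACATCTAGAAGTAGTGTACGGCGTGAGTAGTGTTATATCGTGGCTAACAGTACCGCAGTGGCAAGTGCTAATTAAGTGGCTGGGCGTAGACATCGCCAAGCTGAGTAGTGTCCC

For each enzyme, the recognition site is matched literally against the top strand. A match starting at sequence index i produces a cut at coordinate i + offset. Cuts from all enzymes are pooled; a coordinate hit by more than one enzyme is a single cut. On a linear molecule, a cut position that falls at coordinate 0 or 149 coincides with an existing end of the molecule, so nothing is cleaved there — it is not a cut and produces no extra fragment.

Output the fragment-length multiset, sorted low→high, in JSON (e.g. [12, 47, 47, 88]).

Scan for sites:
  XjeI (GGCGT, off=4): starts [54, 117] → cuts [58, 121]
  JekVI (CAGT, off=3): starts [4, 82, 90] → cuts [7, 85, 93]
  OquX (AGTAGTGT, off=7): starts [44, 60, 138] → cuts [51, 67, 145]
  SqiVI (GTGGC, off=4): starts [25, 74, 92, 110] → cuts [29, 78, 96, 114]
  EstX (CATCGC, off=5): starts [18, 125] → cuts [23, 130]

All cut coordinates (distinct, sorted): [7, 23, 29, 51, 58, 67, 78, 85, 93, 96, 114, 121, 130, 145]

Fragments:
  [0,7): 7 bp
  [7,23): 16 bp
  [23,29): 6 bp
  [29,51): 22 bp
  [51,58): 7 bp
  [58,67): 9 bp
  [67,78): 11 bp
  [78,85): 7 bp
  [85,93): 8 bp
  [93,96): 3 bp
  [96,114): 18 bp
  [114,121): 7 bp
  [121,130): 9 bp
  [130,145): 15 bp
  [145,149): 4 bp

[3,4,6,7,7,7,7,8,9,9,11,15,16,18,22]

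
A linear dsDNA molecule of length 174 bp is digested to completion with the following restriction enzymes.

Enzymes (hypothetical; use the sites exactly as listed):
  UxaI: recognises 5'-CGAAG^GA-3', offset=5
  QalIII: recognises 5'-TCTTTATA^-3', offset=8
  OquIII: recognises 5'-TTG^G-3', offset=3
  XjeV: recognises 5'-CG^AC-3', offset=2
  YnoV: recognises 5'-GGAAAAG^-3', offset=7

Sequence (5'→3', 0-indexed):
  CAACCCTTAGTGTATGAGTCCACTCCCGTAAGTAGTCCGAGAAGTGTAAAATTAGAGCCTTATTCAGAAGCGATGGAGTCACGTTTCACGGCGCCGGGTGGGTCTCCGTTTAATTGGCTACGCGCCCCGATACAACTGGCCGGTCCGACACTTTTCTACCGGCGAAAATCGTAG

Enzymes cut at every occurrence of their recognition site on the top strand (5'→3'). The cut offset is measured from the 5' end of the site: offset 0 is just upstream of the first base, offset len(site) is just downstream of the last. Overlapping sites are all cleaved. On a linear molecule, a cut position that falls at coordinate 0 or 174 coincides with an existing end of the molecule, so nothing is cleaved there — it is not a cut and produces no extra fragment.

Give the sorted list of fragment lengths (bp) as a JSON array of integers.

Site scan:
  UxaI (CGAAGGA, off=5): no sites
  QalIII (TCTTTATA, off=8): no sites
  OquIII TTGG/3: at [113] ⇒ [116]
  XjeV CGAC/2: at [145] ⇒ [147]
  YnoV (GGAAAAG, off=7): no sites

All cut coordinates (distinct, sorted): [116, 147]

Fragment lengths:
  [0,116): 116 bp
  [116,147): 31 bp
  [147,174): 27 bp

[27,31,116]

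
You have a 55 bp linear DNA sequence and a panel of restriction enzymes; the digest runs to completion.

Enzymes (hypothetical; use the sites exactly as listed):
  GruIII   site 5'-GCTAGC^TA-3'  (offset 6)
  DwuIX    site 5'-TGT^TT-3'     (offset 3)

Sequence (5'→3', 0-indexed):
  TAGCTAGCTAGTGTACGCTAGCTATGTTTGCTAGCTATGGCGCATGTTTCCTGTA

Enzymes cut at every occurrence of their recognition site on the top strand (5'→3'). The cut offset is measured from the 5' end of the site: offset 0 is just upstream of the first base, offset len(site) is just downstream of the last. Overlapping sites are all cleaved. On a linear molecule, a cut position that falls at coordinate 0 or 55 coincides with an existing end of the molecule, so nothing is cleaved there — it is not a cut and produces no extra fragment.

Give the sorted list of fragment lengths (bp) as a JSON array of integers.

Scan for sites:
  GruIII GCTAGCTA/6: at [2, 16, 29] ⇒ [8, 22, 35]
  DwuIX TGTTT/3: at [24, 44] ⇒ [27, 47]

Pooled cuts: [8, 22, 27, 35, 47]

Fragment lengths:
  [0,8): 8 bp
  [8,22): 14 bp
  [22,27): 5 bp
  [27,35): 8 bp
  [35,47): 12 bp
  [47,55): 8 bp

[5,8,8,8,12,14]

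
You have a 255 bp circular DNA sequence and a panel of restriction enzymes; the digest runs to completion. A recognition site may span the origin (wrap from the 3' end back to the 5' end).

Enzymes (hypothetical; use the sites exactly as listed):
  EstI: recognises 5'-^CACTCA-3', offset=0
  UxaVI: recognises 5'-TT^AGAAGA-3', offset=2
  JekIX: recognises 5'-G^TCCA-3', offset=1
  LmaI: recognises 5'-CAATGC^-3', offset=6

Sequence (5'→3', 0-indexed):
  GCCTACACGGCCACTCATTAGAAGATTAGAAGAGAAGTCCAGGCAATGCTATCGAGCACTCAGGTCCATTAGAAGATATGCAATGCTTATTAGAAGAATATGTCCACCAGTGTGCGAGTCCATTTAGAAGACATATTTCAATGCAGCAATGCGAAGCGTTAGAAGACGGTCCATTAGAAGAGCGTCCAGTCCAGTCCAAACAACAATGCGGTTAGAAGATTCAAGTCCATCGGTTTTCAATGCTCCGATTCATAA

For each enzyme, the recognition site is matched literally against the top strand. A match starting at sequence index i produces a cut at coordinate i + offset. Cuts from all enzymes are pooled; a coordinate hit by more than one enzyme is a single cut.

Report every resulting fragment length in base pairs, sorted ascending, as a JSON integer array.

[4,5,5,5,6,6,7,7,8,8,8,8,8,9,9,10,11,12,12,15,16,16,18,19,23]

Per-enzyme occurrences:
  EstI CACTCA/0: at [11, 56] ⇒ [11, 56]
  UxaVI TTAGAAGA/2: at [17, 25, 68, 89, 123, 158, 173, 211] ⇒ [19, 27, 70, 91, 125, 160, 175, 213]
  JekIX GTCCA/1: at [36, 63, 101, 117, 168, 183, 188, 193, 224] ⇒ [37, 64, 102, 118, 169, 184, 189, 194, 225]
  LmaI CAATGC/6: at [43, 80, 138, 146, 203, 237] ⇒ [49, 86, 144, 152, 209, 243]

All cut coordinates (distinct, sorted): [11, 19, 27, 37, 49, 56, 64, 70, 86, 91, 102, 118, 125, 144, 152, 160, 169, 175, 184, 189, 194, 209, 213, 225, 243]

Fragment lengths:
  11→19: 8 bp
  19→27: 8 bp
  27→37: 10 bp
  37→49: 12 bp
  49→56: 7 bp
  56→64: 8 bp
  64→70: 6 bp
  70→86: 16 bp
  86→91: 5 bp
  91→102: 11 bp
  102→118: 16 bp
  118→125: 7 bp
  125→144: 19 bp
  144→152: 8 bp
  152→160: 8 bp
  160→169: 9 bp
  169→175: 6 bp
  175→184: 9 bp
  184→189: 5 bp
  189→194: 5 bp
  194→209: 15 bp
  209→213: 4 bp
  213→225: 12 bp
  225→243: 18 bp
  243→11 (wrap): 255-243+11 = 23 bp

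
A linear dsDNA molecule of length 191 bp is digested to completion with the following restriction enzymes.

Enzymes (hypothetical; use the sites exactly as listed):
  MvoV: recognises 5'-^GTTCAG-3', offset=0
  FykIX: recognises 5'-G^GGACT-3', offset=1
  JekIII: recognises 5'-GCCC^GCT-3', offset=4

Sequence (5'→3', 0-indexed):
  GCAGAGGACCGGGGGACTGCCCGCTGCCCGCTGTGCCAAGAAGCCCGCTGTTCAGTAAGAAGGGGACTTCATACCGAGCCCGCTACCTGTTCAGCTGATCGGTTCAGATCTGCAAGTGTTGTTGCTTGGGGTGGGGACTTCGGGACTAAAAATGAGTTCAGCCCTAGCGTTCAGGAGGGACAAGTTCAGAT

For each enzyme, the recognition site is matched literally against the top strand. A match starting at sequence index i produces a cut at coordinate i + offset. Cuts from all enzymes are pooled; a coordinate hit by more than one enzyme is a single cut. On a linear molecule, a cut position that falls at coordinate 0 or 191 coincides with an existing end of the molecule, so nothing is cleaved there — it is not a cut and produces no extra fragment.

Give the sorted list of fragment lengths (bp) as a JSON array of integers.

Per-enzyme occurrences:
  MvoV GTTCAG/0: at [49, 88, 101, 155, 168, 183] ⇒ [49, 88, 101, 155, 168, 183]
  FykIX GGGACT/1: at [12, 62, 133, 141] ⇒ [13, 63, 134, 142]
  JekIII GCCCGCT/4: at [18, 25, 42, 77] ⇒ [22, 29, 46, 81]

Pooled cuts: [13, 22, 29, 46, 49, 63, 81, 88, 101, 134, 142, 155, 168, 183]

Fragment lengths:
  [0,13): 13 bp
  [13,22): 9 bp
  [22,29): 7 bp
  [29,46): 17 bp
  [46,49): 3 bp
  [49,63): 14 bp
  [63,81): 18 bp
  [81,88): 7 bp
  [88,101): 13 bp
  [101,134): 33 bp
  [134,142): 8 bp
  [142,155): 13 bp
  [155,168): 13 bp
  [168,183): 15 bp
  [183,191): 8 bp

[3,7,7,8,8,9,13,13,13,13,14,15,17,18,33]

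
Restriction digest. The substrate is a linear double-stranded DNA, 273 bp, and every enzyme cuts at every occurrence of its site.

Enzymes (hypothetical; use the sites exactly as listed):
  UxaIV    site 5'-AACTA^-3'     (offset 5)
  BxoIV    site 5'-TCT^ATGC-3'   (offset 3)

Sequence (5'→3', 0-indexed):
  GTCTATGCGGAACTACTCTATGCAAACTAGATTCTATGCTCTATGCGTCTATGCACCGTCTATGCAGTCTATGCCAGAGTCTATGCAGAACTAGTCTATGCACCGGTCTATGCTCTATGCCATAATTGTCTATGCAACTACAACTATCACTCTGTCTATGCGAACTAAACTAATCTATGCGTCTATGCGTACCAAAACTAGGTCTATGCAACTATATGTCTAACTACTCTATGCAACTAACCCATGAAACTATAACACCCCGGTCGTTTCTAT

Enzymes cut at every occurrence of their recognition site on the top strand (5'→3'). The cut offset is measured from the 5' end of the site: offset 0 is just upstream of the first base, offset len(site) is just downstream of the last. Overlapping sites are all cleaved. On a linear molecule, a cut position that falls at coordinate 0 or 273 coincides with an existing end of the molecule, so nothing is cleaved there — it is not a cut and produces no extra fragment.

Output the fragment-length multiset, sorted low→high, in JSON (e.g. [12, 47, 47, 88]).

[4,4,4,4,4,5,5,6,6,7,7,8,8,9,9,9,9,10,10,11,11,11,11,12,12,12,13,15,16,21]

Per-enzyme occurrences:
  UxaIV AACTA/5: at [10, 24, 88, 135, 141, 162, 167, 195, 209, 221, 234, 247] ⇒ [15, 29, 93, 140, 146, 167, 172, 200, 214, 226, 239, 252]
  BxoIV TCTATGC/3: at [1, 16, 32, 39, 47, 58, 67, 79, 94, 106, 113, 128, 154, 173, 181, 202, 227] ⇒ [4, 19, 35, 42, 50, 61, 70, 82, 97, 109, 116, 131, 157, 176, 184, 205, 230]

All cut coordinates (distinct, sorted): [4, 15, 19, 29, 35, 42, 50, 61, 70, 82, 93, 97, 109, 116, 131, 140, 146, 157, 167, 172, 176, 184, 200, 205, 214, 226, 230, 239, 252]

Fragments:
  [0,4): 4 bp
  [4,15): 11 bp
  [15,19): 4 bp
  [19,29): 10 bp
  [29,35): 6 bp
  [35,42): 7 bp
  [42,50): 8 bp
  [50,61): 11 bp
  [61,70): 9 bp
  [70,82): 12 bp
  [82,93): 11 bp
  [93,97): 4 bp
  [97,109): 12 bp
  [109,116): 7 bp
  [116,131): 15 bp
  [131,140): 9 bp
  [140,146): 6 bp
  [146,157): 11 bp
  [157,167): 10 bp
  [167,172): 5 bp
  [172,176): 4 bp
  [176,184): 8 bp
  [184,200): 16 bp
  [200,205): 5 bp
  [205,214): 9 bp
  [214,226): 12 bp
  [226,230): 4 bp
  [230,239): 9 bp
  [239,252): 13 bp
  [252,273): 21 bp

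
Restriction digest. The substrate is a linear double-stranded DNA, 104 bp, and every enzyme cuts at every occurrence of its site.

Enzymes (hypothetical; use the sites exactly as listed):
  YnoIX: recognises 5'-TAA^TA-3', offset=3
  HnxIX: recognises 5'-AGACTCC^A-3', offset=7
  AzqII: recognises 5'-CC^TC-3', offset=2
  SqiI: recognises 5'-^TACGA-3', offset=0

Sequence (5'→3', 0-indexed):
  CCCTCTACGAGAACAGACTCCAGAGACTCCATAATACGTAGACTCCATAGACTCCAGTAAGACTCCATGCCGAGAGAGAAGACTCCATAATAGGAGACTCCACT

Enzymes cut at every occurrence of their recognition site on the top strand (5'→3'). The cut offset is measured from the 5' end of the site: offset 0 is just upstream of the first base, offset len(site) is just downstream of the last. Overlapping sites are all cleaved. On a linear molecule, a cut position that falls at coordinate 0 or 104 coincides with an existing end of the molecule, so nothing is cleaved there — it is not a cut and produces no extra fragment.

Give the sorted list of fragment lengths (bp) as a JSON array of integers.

Scan for sites:
  YnoIX TAATA/3: at [31, 87] ⇒ [34, 90]
  HnxIX AGACTCCA/7: at [14, 23, 39, 48, 59, 79, 94] ⇒ [21, 30, 46, 55, 66, 86, 101]
  AzqII CCTC/2: at [1] ⇒ [3]
  SqiI TACGA/0: at [5] ⇒ [5]

All cut coordinates (distinct, sorted): [3, 5, 21, 30, 34, 46, 55, 66, 86, 90, 101]

Fragment lengths:
  [0,3): 3 bp
  [3,5): 2 bp
  [5,21): 16 bp
  [21,30): 9 bp
  [30,34): 4 bp
  [34,46): 12 bp
  [46,55): 9 bp
  [55,66): 11 bp
  [66,86): 20 bp
  [86,90): 4 bp
  [90,101): 11 bp
  [101,104): 3 bp

[2,3,3,4,4,9,9,11,11,12,16,20]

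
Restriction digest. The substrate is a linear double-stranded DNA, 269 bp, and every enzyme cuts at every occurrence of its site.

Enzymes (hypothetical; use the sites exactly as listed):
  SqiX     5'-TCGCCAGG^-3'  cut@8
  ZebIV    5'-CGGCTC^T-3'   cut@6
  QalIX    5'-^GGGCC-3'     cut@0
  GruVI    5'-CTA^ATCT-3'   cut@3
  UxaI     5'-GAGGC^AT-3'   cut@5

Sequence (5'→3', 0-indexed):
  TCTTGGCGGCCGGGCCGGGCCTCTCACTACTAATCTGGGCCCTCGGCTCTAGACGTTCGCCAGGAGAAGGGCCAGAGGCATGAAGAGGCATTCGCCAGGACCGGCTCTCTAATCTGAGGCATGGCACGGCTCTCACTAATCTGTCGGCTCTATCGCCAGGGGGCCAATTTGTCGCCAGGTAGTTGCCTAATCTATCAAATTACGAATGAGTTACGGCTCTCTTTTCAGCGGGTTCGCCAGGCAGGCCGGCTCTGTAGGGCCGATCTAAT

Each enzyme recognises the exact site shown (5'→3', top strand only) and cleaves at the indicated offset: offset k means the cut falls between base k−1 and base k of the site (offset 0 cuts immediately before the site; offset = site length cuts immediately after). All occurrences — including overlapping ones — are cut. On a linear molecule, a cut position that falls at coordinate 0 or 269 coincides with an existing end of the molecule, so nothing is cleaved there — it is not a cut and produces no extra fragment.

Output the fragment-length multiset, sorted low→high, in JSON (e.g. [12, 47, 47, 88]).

Scan for sites:
  SqiX TCGCCAGG/8: at [56, 91, 152, 171, 233] ⇒ [64, 99, 160, 179, 241]
  ZebIV CGGCTCT/6: at [43, 101, 126, 144, 213, 246] ⇒ [49, 107, 132, 150, 219, 252]
  QalIX GGGCC/0: at [11, 16, 36, 68, 160, 256] ⇒ [11, 16, 36, 68, 160, 256]
  GruVI CTAATCT/3: at [29, 108, 135, 186] ⇒ [32, 111, 138, 189]
  UxaI GAGGCAT/5: at [74, 84, 115] ⇒ [79, 89, 120]

All cut coordinates (distinct, sorted): [11, 16, 32, 36, 49, 64, 68, 79, 89, 99, 107, 111, 120, 132, 138, 150, 160, 179, 189, 219, 241, 252, 256]

Fragment lengths:
  [0,11): 11 bp
  [11,16): 5 bp
  [16,32): 16 bp
  [32,36): 4 bp
  [36,49): 13 bp
  [49,64): 15 bp
  [64,68): 4 bp
  [68,79): 11 bp
  [79,89): 10 bp
  [89,99): 10 bp
  [99,107): 8 bp
  [107,111): 4 bp
  [111,120): 9 bp
  [120,132): 12 bp
  [132,138): 6 bp
  [138,150): 12 bp
  [150,160): 10 bp
  [160,179): 19 bp
  [179,189): 10 bp
  [189,219): 30 bp
  [219,241): 22 bp
  [241,252): 11 bp
  [252,256): 4 bp
  [256,269): 13 bp

[4,4,4,4,5,6,8,9,10,10,10,10,11,11,11,12,12,13,13,15,16,19,22,30]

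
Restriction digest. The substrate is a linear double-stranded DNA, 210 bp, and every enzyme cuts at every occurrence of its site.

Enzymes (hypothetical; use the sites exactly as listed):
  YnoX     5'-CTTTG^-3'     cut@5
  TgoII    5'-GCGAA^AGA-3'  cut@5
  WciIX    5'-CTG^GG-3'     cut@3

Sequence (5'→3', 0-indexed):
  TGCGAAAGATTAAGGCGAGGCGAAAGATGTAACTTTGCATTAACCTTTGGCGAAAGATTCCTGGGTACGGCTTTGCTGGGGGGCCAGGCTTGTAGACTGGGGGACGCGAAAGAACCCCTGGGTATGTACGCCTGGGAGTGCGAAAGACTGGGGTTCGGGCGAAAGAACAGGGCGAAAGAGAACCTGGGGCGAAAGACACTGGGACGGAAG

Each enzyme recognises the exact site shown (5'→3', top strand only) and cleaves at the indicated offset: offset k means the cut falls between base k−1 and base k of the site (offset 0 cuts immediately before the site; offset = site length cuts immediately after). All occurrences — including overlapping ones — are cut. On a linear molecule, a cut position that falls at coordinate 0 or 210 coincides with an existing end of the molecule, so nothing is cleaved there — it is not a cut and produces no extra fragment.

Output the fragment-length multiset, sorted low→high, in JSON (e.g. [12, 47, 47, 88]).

Site scan:
  YnoX (CTTTG, off=5): starts [32, 44, 70] → cuts [37, 49, 75]
  TgoII (GCGAAAGA, off=5): starts [1, 19, 49, 105, 139, 158, 171, 188] → cuts [6, 24, 54, 110, 144, 163, 176, 193]
  WciIX (CTGGG, off=3): starts [60, 75, 96, 117, 131, 147, 183, 198] → cuts [63, 78, 99, 120, 134, 150, 186, 201]

All cut coordinates (distinct, sorted): [6, 24, 37, 49, 54, 63, 75, 78, 99, 110, 120, 134, 144, 150, 163, 176, 186, 193, 201]

Fragment lengths:
  [0,6): 6 bp
  [6,24): 18 bp
  [24,37): 13 bp
  [37,49): 12 bp
  [49,54): 5 bp
  [54,63): 9 bp
  [63,75): 12 bp
  [75,78): 3 bp
  [78,99): 21 bp
  [99,110): 11 bp
  [110,120): 10 bp
  [120,134): 14 bp
  [134,144): 10 bp
  [144,150): 6 bp
  [150,163): 13 bp
  [163,176): 13 bp
  [176,186): 10 bp
  [186,193): 7 bp
  [193,201): 8 bp
  [201,210): 9 bp

[3,5,6,6,7,8,9,9,10,10,10,11,12,12,13,13,13,14,18,21]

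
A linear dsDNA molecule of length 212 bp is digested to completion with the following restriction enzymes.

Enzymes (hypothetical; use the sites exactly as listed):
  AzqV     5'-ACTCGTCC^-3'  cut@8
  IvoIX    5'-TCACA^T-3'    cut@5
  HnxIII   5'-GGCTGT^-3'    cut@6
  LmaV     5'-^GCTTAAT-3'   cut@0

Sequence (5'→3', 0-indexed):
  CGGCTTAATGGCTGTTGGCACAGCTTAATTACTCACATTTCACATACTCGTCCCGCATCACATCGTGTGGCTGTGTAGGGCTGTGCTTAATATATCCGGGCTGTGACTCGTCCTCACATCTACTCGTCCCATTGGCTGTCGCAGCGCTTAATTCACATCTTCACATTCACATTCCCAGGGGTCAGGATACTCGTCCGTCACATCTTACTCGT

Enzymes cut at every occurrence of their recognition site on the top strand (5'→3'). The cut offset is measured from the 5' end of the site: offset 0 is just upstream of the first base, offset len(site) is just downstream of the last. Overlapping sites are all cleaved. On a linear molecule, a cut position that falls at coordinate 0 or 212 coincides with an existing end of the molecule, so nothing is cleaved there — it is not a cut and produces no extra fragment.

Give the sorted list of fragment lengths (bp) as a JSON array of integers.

[2,5,6,6,6,7,7,8,9,9,9,10,10,10,11,12,12,13,15,20,25]

Per-enzyme occurrences:
  AzqV (ACTCGTCC, off=8): starts [45, 105, 121, 188] → cuts [53, 113, 129, 196]
  IvoIX (TCACAT, off=5): starts [32, 39, 57, 113, 152, 160, 166, 197] → cuts [37, 44, 62, 118, 157, 165, 171, 202]
  HnxIII (GGCTGT, off=6): starts [9, 68, 78, 98, 133] → cuts [15, 74, 84, 104, 139]
  LmaV (GCTTAAT, off=0): starts [2, 22, 84, 145] → cuts [2, 22, 84, 145]

Pooled cuts: [2, 15, 22, 37, 44, 53, 62, 74, 84, 104, 113, 118, 129, 139, 145, 157, 165, 171, 196, 202]

Fragments:
  [0,2): 2 bp
  [2,15): 13 bp
  [15,22): 7 bp
  [22,37): 15 bp
  [37,44): 7 bp
  [44,53): 9 bp
  [53,62): 9 bp
  [62,74): 12 bp
  [74,84): 10 bp
  [84,104): 20 bp
  [104,113): 9 bp
  [113,118): 5 bp
  [118,129): 11 bp
  [129,139): 10 bp
  [139,145): 6 bp
  [145,157): 12 bp
  [157,165): 8 bp
  [165,171): 6 bp
  [171,196): 25 bp
  [196,202): 6 bp
  [202,212): 10 bp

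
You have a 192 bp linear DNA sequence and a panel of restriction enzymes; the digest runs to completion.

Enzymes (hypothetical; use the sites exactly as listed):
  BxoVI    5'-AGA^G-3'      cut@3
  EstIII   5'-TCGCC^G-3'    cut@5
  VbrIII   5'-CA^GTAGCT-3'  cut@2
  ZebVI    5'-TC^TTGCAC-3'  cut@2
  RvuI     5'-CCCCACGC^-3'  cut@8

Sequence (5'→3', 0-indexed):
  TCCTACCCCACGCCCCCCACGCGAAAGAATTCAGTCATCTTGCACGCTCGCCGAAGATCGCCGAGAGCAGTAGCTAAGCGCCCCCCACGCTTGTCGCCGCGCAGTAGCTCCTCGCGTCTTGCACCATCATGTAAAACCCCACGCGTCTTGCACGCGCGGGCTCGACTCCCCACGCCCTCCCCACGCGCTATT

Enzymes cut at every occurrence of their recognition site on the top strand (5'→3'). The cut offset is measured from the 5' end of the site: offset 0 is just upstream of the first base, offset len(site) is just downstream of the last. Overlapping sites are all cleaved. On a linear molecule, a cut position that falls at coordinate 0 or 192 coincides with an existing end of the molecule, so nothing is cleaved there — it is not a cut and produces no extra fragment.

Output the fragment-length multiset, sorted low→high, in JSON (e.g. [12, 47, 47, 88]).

Scan for sites:
  BxoVI (AGAG, off=3): starts [63] → cuts [66]
  EstIII (TCGCCG, off=5): starts [47, 57, 93] → cuts [52, 62, 98]
  VbrIII (CAGTAGCT, off=2): starts [67, 101] → cuts [69, 103]
  ZebVI (TCTTGCAC, off=2): starts [37, 116, 145] → cuts [39, 118, 147]
  RvuI (CCCCACGC, off=8): starts [5, 14, 82, 136, 167, 178] → cuts [13, 22, 90, 144, 175, 186]

Pooled cuts: [13, 22, 39, 52, 62, 66, 69, 90, 98, 103, 118, 144, 147, 175, 186]

Fragments:
  [0,13): 13 bp
  [13,22): 9 bp
  [22,39): 17 bp
  [39,52): 13 bp
  [52,62): 10 bp
  [62,66): 4 bp
  [66,69): 3 bp
  [69,90): 21 bp
  [90,98): 8 bp
  [98,103): 5 bp
  [103,118): 15 bp
  [118,144): 26 bp
  [144,147): 3 bp
  [147,175): 28 bp
  [175,186): 11 bp
  [186,192): 6 bp

[3,3,4,5,6,8,9,10,11,13,13,15,17,21,26,28]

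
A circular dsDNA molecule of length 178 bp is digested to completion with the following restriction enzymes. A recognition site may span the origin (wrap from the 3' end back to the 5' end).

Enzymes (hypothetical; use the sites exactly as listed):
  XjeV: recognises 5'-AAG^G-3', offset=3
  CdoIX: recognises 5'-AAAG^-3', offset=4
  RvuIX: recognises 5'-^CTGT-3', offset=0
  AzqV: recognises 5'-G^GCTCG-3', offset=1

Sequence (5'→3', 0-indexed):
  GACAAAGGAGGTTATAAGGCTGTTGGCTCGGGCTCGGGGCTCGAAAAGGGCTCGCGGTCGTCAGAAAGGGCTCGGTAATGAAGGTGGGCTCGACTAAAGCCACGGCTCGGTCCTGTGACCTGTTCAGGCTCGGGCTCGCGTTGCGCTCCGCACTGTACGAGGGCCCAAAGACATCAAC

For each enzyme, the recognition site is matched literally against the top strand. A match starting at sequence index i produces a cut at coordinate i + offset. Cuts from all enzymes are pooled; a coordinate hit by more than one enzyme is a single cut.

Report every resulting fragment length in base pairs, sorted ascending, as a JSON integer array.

[1,1,1,4,5,6,6,6,7,7,8,8,10,11,12,14,15,18,19,19]

Site scan:
  XjeV (AAGG, off=3): starts [4, 15, 45, 65, 80] → cuts [7, 18, 48, 68, 83]
  CdoIX (AAAG, off=4): starts [3, 44, 64, 95, 166] → cuts [7, 48, 68, 99, 170]
  RvuIX (CTGT, off=0): starts [19, 112, 119, 152] → cuts [19, 112, 119, 152]
  AzqV (GGCTCG, off=1): starts [24, 30, 37, 48, 68, 86, 103, 126, 132] → cuts [25, 31, 38, 49, 69, 87, 104, 127, 133]

All cut coordinates (distinct, sorted): [7, 18, 19, 25, 31, 38, 48, 49, 68, 69, 83, 87, 99, 104, 112, 119, 127, 133, 152, 170]

Fragments:
  7→18: 11 bp
  18→19: 1 bp
  19→25: 6 bp
  25→31: 6 bp
  31→38: 7 bp
  38→48: 10 bp
  48→49: 1 bp
  49→68: 19 bp
  68→69: 1 bp
  69→83: 14 bp
  83→87: 4 bp
  87→99: 12 bp
  99→104: 5 bp
  104→112: 8 bp
  112→119: 7 bp
  119→127: 8 bp
  127→133: 6 bp
  133→152: 19 bp
  152→170: 18 bp
  170→7 (wrap): 178-170+7 = 15 bp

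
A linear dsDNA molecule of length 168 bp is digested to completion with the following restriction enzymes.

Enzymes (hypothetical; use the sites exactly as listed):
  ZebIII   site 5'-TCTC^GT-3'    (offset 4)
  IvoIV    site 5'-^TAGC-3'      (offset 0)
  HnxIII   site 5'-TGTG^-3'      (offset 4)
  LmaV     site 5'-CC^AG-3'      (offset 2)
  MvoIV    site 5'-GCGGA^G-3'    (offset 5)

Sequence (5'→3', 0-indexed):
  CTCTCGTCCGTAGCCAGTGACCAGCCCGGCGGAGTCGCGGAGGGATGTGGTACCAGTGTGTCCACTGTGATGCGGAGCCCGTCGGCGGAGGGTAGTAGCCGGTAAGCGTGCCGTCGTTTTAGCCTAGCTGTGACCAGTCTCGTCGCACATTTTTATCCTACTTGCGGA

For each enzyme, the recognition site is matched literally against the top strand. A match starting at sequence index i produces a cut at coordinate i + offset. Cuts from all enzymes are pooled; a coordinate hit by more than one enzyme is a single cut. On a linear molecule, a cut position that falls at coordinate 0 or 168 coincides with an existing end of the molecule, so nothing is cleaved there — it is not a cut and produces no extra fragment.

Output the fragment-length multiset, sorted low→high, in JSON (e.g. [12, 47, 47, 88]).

[3,5,5,5,5,5,6,6,6,7,7,8,8,8,9,11,13,24,27]

Scan for sites:
  ZebIII TCTCGT/4: at [1, 137] ⇒ [5, 141]
  IvoIV TAGC/0: at [10, 95, 119, 124] ⇒ [10, 95, 119, 124]
  HnxIII TGTG/4: at [45, 56, 65, 128] ⇒ [49, 60, 69, 132]
  LmaV CCAG/2: at [13, 20, 52, 133] ⇒ [15, 22, 54, 135]
  MvoIV GCGGAG/5: at [28, 36, 71, 84] ⇒ [33, 41, 76, 89]

Pooled cuts: [5, 10, 15, 22, 33, 41, 49, 54, 60, 69, 76, 89, 95, 119, 124, 132, 135, 141]

Fragment lengths:
  [0,5): 5 bp
  [5,10): 5 bp
  [10,15): 5 bp
  [15,22): 7 bp
  [22,33): 11 bp
  [33,41): 8 bp
  [41,49): 8 bp
  [49,54): 5 bp
  [54,60): 6 bp
  [60,69): 9 bp
  [69,76): 7 bp
  [76,89): 13 bp
  [89,95): 6 bp
  [95,119): 24 bp
  [119,124): 5 bp
  [124,132): 8 bp
  [132,135): 3 bp
  [135,141): 6 bp
  [141,168): 27 bp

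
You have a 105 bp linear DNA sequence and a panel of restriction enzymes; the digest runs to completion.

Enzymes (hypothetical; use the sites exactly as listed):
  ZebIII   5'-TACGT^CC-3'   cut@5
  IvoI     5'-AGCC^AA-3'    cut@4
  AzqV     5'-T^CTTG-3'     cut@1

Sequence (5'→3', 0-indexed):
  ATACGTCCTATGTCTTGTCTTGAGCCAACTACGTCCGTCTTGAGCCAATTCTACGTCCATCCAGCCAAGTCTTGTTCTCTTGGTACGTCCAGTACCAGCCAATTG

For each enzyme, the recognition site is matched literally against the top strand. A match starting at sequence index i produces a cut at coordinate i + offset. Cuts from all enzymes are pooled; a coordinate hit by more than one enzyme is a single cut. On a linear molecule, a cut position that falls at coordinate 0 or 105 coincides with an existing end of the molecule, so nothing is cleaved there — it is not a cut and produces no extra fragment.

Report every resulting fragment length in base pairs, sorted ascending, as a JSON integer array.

Site scan:
  ZebIII TACGTCC/5: at [1, 29, 51, 83] ⇒ [6, 34, 56, 88]
  IvoI AGCCAA/4: at [22, 42, 62, 96] ⇒ [26, 46, 66, 100]
  AzqV TCTTG/1: at [12, 17, 37, 69, 77] ⇒ [13, 18, 38, 70, 78]

All cut coordinates (distinct, sorted): [6, 13, 18, 26, 34, 38, 46, 56, 66, 70, 78, 88, 100]

Fragments:
  [0,6): 6 bp
  [6,13): 7 bp
  [13,18): 5 bp
  [18,26): 8 bp
  [26,34): 8 bp
  [34,38): 4 bp
  [38,46): 8 bp
  [46,56): 10 bp
  [56,66): 10 bp
  [66,70): 4 bp
  [70,78): 8 bp
  [78,88): 10 bp
  [88,100): 12 bp
  [100,105): 5 bp

[4,4,5,5,6,7,8,8,8,8,10,10,10,12]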